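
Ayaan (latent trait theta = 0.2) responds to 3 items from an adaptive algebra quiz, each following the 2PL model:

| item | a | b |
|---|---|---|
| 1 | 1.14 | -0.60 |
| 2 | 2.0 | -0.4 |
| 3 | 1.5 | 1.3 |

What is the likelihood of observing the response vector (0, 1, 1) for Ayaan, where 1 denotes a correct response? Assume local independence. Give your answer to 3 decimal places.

P(theta) = 1 / (1 + exp(−a(theta − b)))
P_1 = 1/(1+e^{-0.9120}) = 0.7134
P_2 = 1/(1+e^{-1.2000}) = 0.7685
P_3 = 1/(1+e^{1.6500}) = 0.1611
L = (1−P_1) × P_2 × P_3 = 0.2866 × 0.7685 × 0.1611 = 0.03548

0.035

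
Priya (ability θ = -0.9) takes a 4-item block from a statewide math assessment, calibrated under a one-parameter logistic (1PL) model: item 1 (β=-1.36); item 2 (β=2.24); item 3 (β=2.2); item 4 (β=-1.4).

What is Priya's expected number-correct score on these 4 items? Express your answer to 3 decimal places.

P(θ) = 1 / (1 + exp(−(θ − β)))
P_1 = 1/(1+e^{-0.4600}) = 0.6130
P_2 = 1/(1+e^{3.1400}) = 0.0415
P_3 = 1/(1+e^{3.1000}) = 0.0431
P_4 = 1/(1+e^{-0.5000}) = 0.6225
E[score] = 0.6130 + 0.0415 + 0.0431 + 0.6225 = 1.3201

1.320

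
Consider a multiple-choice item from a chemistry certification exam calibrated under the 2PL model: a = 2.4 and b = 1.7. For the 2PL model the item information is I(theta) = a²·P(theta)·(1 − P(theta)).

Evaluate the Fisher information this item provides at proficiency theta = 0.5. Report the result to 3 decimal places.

0.290

P = 1/(1+e^{2.8800}) = 0.0532
P(1−P) = 0.0532 × 0.9468 = 0.0503
I = a² × P(1−P) = 2.4² × 0.0503 = 0.28988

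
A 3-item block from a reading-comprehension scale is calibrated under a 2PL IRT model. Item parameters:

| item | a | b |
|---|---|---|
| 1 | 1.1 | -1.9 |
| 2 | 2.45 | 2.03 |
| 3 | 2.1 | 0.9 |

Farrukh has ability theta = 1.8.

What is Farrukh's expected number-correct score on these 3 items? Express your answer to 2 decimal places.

P(theta) = 1 / (1 + exp(−a(theta − b)))
P_1 = 1/(1+e^{-4.0700}) = 0.9832
P_2 = 1/(1+e^{0.5635}) = 0.3627
P_3 = 1/(1+e^{-1.8900}) = 0.8688
E[score] = 0.9832 + 0.3627 + 0.8688 = 2.2147

2.21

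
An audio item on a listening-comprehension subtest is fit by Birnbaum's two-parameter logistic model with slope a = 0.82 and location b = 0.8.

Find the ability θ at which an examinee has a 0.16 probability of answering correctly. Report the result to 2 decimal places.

P(θ) = 1 / (1 + exp(−a(θ − b)))
logit = ln(0.1600/0.8400) = -1.6582
θ = b + logit/(a) = 0.8 + (-1.6582)/0.8200 = -1.2222

-1.22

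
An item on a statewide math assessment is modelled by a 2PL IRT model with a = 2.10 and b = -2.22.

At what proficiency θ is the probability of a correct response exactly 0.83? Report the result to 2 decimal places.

P(θ) = 1 / (1 + exp(−a(θ − b)))
logit = ln(0.8300/0.1700) = 1.5856
θ = b + logit/(a) = -2.22 + 1.5856/2.1000 = -1.4649

-1.46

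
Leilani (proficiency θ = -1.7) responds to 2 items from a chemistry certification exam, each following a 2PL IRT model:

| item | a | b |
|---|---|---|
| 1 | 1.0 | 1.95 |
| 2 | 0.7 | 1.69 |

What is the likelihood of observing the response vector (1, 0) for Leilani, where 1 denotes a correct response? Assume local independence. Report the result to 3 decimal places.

0.023

P(θ) = 1 / (1 + exp(−a(θ − b)))
P_1 = 1/(1+e^{3.6500}) = 0.0253
P_2 = 1/(1+e^{2.3730}) = 0.0853
L = P_1 × (1−P_2) = 0.0253 × 0.9147 = 0.02317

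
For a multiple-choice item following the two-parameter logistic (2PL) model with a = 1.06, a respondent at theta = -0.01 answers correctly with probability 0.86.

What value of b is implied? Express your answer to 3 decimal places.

-1.723

P(theta) = 1 / (1 + exp(−a(theta − b)))
logit(0.86) = ln(0.86/0.14) = 1.8153
b = theta − logit/(a) = -0.01 − 1.8153/1.0600 = -1.7225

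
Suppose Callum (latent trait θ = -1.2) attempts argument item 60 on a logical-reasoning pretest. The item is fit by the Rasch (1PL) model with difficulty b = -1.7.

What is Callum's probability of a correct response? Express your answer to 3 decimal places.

0.622

P(θ) = 1 / (1 + exp(−(θ − b)))
Exponent: (-1.2 − (-1.7)) = 0.5000
1/(1 + e^{-0.5000}) = 0.6225
P = 0.6225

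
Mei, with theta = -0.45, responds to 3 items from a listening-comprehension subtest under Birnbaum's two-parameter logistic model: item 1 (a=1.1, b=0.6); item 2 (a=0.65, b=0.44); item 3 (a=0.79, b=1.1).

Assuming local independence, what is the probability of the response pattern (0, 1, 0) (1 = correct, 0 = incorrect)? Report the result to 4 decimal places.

P(theta) = 1 / (1 + exp(−a(theta − b)))
P_1 = 1/(1+e^{1.1550}) = 0.2396
P_2 = 1/(1+e^{0.5785}) = 0.3593
P_3 = 1/(1+e^{1.2245}) = 0.2271
L = (1−P_1) × P_2 × (1−P_3) = 0.7604 × 0.3593 × 0.7729 = 0.21115

0.2111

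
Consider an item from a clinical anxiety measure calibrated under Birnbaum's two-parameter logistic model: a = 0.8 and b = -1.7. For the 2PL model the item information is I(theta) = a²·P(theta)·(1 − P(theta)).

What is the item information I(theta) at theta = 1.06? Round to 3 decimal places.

0.057

P = 1/(1+e^{-2.2080}) = 0.9010
P(1−P) = 0.9010 × 0.0990 = 0.0892
I = a² × P(1−P) = 0.8² × 0.0892 = 0.05711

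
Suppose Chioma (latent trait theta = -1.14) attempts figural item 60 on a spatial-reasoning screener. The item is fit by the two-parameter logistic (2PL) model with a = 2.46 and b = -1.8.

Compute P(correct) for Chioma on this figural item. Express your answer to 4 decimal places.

0.8353

P(theta) = 1 / (1 + exp(−a(theta − b)))
Exponent: 2.46 × (-1.14 − (-1.8)) = 1.6236
1/(1 + e^{-1.6236}) = 0.8353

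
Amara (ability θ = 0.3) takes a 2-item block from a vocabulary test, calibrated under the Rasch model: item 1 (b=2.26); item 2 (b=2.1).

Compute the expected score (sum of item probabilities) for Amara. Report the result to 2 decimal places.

0.27

P(θ) = 1 / (1 + exp(−(θ − b)))
P_1 = 1/(1+e^{1.9600}) = 0.1235
P_2 = 1/(1+e^{1.8000}) = 0.1419
E[score] = 0.1235 + 0.1419 = 0.2653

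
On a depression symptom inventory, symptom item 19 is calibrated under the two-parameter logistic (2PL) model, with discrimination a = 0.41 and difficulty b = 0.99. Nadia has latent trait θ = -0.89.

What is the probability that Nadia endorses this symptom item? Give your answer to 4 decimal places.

P(θ) = 1 / (1 + exp(−a(θ − b)))
Exponent: 0.41 × (-0.89 − 0.99) = -0.7708
1/(1 + e^{0.7708}) = 0.3163

0.3163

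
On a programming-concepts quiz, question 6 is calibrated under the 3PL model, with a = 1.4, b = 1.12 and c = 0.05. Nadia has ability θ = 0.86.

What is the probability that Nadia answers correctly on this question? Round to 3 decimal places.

0.439

P(θ) = c + (1 − c) · 1 / (1 + exp(−a(θ − b)))
Exponent: 1.4 × (0.86 − 1.12) = -0.3640
1/(1 + e^{0.3640}) = 0.4100
P = 0.05 + 0.95 × 0.4100 = 0.4395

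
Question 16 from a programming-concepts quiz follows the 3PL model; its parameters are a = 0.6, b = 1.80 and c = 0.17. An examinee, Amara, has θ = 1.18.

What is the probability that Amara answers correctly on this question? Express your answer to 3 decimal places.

0.509

P(θ) = c + (1 − c) · 1 / (1 + exp(−a(θ − b)))
Exponent: 0.6 × (1.18 − 1.80) = -0.3720
1/(1 + e^{0.3720}) = 0.4081
P = 0.17 + 0.83 × 0.4081 = 0.5087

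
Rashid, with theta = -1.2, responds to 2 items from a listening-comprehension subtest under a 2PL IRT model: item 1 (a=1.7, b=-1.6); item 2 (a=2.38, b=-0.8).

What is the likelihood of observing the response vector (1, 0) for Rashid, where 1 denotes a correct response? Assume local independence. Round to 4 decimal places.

0.4789

P(theta) = 1 / (1 + exp(−a(theta − b)))
P_1 = 1/(1+e^{-0.6800}) = 0.6637
P_2 = 1/(1+e^{0.9520}) = 0.2785
L = P_1 × (1−P_2) = 0.6637 × 0.7215 = 0.47890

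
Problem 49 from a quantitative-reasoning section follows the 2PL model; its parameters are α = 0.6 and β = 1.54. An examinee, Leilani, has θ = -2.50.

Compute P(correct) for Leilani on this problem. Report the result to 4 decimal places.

P(θ) = 1 / (1 + exp(−α(θ − β)))
Exponent: 0.6 × (-2.50 − 1.54) = -2.4240
1/(1 + e^{2.4240}) = 0.0814

0.0814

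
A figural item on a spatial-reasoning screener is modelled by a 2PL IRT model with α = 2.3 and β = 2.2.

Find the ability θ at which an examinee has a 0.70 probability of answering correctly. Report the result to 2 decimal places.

2.57

P(θ) = 1 / (1 + exp(−α(θ − β)))
logit = ln(0.7000/0.3000) = 0.8473
θ = β + logit/(α) = 2.2 + 0.8473/2.3000 = 2.5684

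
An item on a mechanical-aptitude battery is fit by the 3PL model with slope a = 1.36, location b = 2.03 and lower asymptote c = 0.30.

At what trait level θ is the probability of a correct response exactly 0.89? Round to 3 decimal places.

P(θ) = c + (1 − c) · 1 / (1 + exp(−a(θ − b)))
Remove guessing floor: (0.89 − 0.30)/(1 − 0.30) = 0.8429
logit = ln(0.8429/0.1571) = 1.6796
θ = b + logit/(a) = 2.03 + 1.6796/1.3600 = 3.2650

3.265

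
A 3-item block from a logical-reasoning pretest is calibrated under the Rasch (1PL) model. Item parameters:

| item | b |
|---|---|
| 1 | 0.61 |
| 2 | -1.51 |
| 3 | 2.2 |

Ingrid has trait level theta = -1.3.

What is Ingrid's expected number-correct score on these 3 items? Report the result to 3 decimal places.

0.711

P(theta) = 1 / (1 + exp(−(theta − b)))
P_1 = 1/(1+e^{1.9100}) = 0.1290
P_2 = 1/(1+e^{-0.2100}) = 0.5523
P_3 = 1/(1+e^{3.5000}) = 0.0293
E[score] = 0.1290 + 0.5523 + 0.0293 = 0.7106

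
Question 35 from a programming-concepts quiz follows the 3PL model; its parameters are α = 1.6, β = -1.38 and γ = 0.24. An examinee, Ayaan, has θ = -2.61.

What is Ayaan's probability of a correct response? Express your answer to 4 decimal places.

0.3332

P(θ) = γ + (1 − γ) · 1 / (1 + exp(−α(θ − β)))
Exponent: 1.6 × (-2.61 − (-1.38)) = -1.9680
1/(1 + e^{1.9680}) = 0.1226
P = 0.24 + 0.76 × 0.1226 = 0.3332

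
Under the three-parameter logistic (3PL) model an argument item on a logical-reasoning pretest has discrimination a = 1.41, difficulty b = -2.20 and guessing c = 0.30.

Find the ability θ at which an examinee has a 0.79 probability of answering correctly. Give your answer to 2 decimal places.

P(θ) = c + (1 − c) · 1 / (1 + exp(−a(θ − b)))
Remove guessing floor: (0.79 − 0.30)/(1 − 0.30) = 0.7000
logit = ln(0.7000/0.3000) = 0.8473
θ = b + logit/(a) = -2.20 + 0.8473/1.4100 = -1.5991

-1.60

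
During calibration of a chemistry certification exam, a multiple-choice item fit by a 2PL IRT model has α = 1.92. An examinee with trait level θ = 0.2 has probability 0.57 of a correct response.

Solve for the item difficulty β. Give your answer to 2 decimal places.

0.05

P(θ) = 1 / (1 + exp(−α(θ − β)))
logit(0.57) = ln(0.57/0.43) = 0.2819
β = θ − logit/(α) = 0.2 − 0.2819/1.9200 = 0.0532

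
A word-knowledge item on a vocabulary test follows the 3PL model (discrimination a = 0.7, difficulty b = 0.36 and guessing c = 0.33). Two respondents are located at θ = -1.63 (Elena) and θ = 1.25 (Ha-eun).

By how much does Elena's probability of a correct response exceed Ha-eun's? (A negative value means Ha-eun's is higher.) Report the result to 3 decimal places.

-0.303

P(θ) = c + (1 − c) · 1 / (1 + exp(−a(θ − b)))
P(Elena) = 0.4633  [exponent -1.3930]
P(Ha-eun) = 0.7661  [exponent 0.6230]
Difference = 0.4633 − 0.7661 = -0.3028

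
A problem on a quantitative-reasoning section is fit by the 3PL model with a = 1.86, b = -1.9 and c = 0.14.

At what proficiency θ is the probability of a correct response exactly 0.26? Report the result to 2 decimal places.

P(θ) = c + (1 − c) · 1 / (1 + exp(−a(θ − b)))
Remove guessing floor: (0.26 − 0.14)/(1 − 0.14) = 0.1395
logit = ln(0.1395/0.8605) = -1.8192
θ = b + logit/(a) = -1.9 + (-1.8192)/1.8600 = -2.8780

-2.88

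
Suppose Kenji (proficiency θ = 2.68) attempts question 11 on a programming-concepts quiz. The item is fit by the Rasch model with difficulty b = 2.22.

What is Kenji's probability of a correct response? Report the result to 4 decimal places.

P(θ) = 1 / (1 + exp(−(θ − b)))
Exponent: (2.68 − 2.22) = 0.4600
1/(1 + e^{-0.4600}) = 0.6130
P = 0.6130

0.6130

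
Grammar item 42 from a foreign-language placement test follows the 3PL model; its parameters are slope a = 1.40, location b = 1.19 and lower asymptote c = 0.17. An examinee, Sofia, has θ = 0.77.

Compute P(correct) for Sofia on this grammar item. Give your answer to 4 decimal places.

P(θ) = c + (1 − c) · 1 / (1 + exp(−a(θ − b)))
Exponent: 1.40 × (0.77 − 1.19) = -0.5880
1/(1 + e^{0.5880}) = 0.3571
P = 0.17 + 0.83 × 0.3571 = 0.4664

0.4664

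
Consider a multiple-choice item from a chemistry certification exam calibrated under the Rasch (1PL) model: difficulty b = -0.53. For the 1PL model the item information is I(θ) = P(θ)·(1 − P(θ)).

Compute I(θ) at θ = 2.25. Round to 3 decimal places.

0.055

P = 1/(1+e^{-2.7800}) = 0.9416
P(1−P) = 0.9416 × 0.0584 = 0.0550
I = P(1−P) = 0.05500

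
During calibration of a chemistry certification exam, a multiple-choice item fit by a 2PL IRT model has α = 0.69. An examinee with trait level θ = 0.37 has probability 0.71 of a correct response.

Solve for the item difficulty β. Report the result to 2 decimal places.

P(θ) = 1 / (1 + exp(−α(θ − β)))
logit(0.71) = ln(0.71/0.29) = 0.8954
β = θ − logit/(α) = 0.37 − 0.8954/0.6900 = -0.9277

-0.93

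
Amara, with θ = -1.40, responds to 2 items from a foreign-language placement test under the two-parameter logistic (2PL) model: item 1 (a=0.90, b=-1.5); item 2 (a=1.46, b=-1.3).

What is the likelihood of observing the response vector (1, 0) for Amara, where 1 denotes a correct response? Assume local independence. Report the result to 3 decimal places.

P(θ) = 1 / (1 + exp(−a(θ − b)))
P_1 = 1/(1+e^{-0.0900}) = 0.5225
P_2 = 1/(1+e^{0.1460}) = 0.4636
L = P_1 × (1−P_2) = 0.5225 × 0.5364 = 0.28028

0.280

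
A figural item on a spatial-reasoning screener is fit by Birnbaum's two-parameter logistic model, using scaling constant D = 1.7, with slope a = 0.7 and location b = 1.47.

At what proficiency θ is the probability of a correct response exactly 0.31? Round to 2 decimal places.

P(θ) = 1 / (1 + exp(−D·a(θ − b)))
logit = ln(0.3100/0.6900) = -0.8001
θ = b + logit/(1.7·a) = 1.47 + (-0.8001)/1.1900 = 0.7976

0.80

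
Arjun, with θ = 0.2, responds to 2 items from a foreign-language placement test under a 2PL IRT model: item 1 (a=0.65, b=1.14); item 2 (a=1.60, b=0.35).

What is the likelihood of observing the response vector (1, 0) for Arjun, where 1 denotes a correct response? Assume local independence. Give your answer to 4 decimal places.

P(θ) = 1 / (1 + exp(−a(θ − b)))
P_1 = 1/(1+e^{0.6110}) = 0.3518
P_2 = 1/(1+e^{0.2400}) = 0.4403
L = P_1 × (1−P_2) = 0.3518 × 0.5597 = 0.19692

0.1969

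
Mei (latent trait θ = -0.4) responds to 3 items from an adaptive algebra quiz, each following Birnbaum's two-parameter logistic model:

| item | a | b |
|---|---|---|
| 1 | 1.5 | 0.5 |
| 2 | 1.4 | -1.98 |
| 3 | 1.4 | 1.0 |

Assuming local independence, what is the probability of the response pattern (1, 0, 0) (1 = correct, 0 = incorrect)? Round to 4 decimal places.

P(θ) = 1 / (1 + exp(−a(θ − b)))
P_1 = 1/(1+e^{1.3500}) = 0.2059
P_2 = 1/(1+e^{-2.2120}) = 0.9013
P_3 = 1/(1+e^{1.9600}) = 0.1235
L = P_1 × (1−P_2) × (1−P_3) = 0.2059 × 0.0987 × 0.8765 = 0.01781

0.0178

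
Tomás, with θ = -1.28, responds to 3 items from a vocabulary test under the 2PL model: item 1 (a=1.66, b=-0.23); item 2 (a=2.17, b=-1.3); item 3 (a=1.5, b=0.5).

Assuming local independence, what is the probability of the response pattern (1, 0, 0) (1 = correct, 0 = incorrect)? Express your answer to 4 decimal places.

0.0681

P(θ) = 1 / (1 + exp(−a(θ − b)))
P_1 = 1/(1+e^{1.7430}) = 0.1489
P_2 = 1/(1+e^{-0.0434}) = 0.5108
P_3 = 1/(1+e^{2.6700}) = 0.0648
L = P_1 × (1−P_2) × (1−P_3) = 0.1489 × 0.4892 × 0.9352 = 0.06813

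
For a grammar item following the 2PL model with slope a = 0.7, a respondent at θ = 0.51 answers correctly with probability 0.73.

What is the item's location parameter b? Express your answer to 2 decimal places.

-0.91

P(θ) = 1 / (1 + exp(−a(θ − b)))
logit(0.73) = ln(0.73/0.27) = 0.9946
b = θ − logit/(a) = 0.51 − 0.9946/0.7000 = -0.9109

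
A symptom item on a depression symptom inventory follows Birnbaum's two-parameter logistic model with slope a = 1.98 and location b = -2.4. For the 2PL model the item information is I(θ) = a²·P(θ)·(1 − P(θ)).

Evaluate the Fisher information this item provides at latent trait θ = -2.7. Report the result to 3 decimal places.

0.898

P = 1/(1+e^{0.5940}) = 0.3557
P(1−P) = 0.3557 × 0.6443 = 0.2292
I = a² × P(1−P) = 1.98² × 0.2292 = 0.89849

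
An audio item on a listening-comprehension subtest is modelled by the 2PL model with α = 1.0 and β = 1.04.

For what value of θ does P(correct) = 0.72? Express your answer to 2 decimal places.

1.98

P(θ) = 1 / (1 + exp(−α(θ − β)))
logit = ln(0.7200/0.2800) = 0.9445
θ = β + logit/(α) = 1.04 + 0.9445/1.0000 = 1.9845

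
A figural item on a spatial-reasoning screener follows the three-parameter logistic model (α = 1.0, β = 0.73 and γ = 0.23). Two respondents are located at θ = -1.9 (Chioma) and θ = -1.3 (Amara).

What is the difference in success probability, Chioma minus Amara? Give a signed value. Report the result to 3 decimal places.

-0.038

P(θ) = γ + (1 − γ) · 1 / (1 + exp(−α(θ − β)))
P(Chioma) = 0.2818  [exponent -2.6300]
P(Amara) = 0.3194  [exponent -2.0300]
Difference = 0.2818 − 0.3194 = -0.0376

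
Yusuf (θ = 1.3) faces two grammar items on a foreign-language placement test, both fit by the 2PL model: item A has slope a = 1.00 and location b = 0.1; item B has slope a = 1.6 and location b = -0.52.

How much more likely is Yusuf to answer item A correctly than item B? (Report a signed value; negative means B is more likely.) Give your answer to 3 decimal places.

P(θ) = 1 / (1 + exp(−a(θ − b)))
P_A = 0.7685
P_B = 0.9484
P_A − P_B = -0.1799

-0.180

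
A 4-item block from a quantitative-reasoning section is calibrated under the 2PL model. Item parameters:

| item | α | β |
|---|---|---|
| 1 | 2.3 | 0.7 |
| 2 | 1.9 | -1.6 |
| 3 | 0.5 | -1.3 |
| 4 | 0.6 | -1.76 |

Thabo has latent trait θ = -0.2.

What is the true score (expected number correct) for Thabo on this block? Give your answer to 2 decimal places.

P(θ) = 1 / (1 + exp(−α(θ − β)))
P_1 = 1/(1+e^{2.0700}) = 0.1120
P_2 = 1/(1+e^{-2.6600}) = 0.9346
P_3 = 1/(1+e^{-0.5500}) = 0.6341
P_4 = 1/(1+e^{-0.9360}) = 0.7183
E[score] = 0.1120 + 0.9346 + 0.6341 + 0.7183 = 2.3991

2.40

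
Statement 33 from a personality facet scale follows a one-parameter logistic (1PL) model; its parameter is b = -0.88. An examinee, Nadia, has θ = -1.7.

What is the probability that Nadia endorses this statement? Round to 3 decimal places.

0.306

P(θ) = 1 / (1 + exp(−(θ − b)))
Exponent: (-1.7 − (-0.88)) = -0.8200
1/(1 + e^{0.8200}) = 0.3058
P = 0.3058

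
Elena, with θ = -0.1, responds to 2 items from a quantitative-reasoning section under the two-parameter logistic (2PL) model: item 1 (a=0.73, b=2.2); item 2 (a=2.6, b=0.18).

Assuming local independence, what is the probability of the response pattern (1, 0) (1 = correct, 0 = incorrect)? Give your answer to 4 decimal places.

0.1060

P(θ) = 1 / (1 + exp(−a(θ − b)))
P_1 = 1/(1+e^{1.6790}) = 0.1572
P_2 = 1/(1+e^{0.7280}) = 0.3256
L = P_1 × (1−P_2) = 0.1572 × 0.6744 = 0.10603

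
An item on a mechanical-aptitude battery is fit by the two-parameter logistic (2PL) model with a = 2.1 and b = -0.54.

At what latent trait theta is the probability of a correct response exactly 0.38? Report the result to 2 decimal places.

-0.77

P(theta) = 1 / (1 + exp(−a(theta − b)))
logit = ln(0.3800/0.6200) = -0.4895
theta = b + logit/(a) = -0.54 + (-0.4895)/2.1000 = -0.7731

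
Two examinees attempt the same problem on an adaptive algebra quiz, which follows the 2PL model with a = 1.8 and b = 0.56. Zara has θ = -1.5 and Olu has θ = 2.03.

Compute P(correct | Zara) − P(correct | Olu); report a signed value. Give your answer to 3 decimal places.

P(θ) = 1 / (1 + exp(−a(θ − b)))
P(Zara) = 0.0239  [exponent -3.7080]
P(Olu) = 0.9338  [exponent 2.6460]
Difference = 0.0239 − 0.9338 = -0.9098

-0.910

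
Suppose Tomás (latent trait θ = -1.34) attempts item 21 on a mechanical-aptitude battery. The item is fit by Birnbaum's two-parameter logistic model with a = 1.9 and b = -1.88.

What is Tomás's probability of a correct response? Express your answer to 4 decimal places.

0.7361

P(θ) = 1 / (1 + exp(−a(θ − b)))
Exponent: 1.9 × (-1.34 − (-1.88)) = 1.0260
1/(1 + e^{-1.0260}) = 0.7361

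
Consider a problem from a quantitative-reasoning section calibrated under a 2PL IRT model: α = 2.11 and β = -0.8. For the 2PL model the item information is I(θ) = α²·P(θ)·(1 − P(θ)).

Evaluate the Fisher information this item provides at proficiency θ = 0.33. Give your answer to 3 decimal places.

0.344

P = 1/(1+e^{-2.3843}) = 0.9156
P(1−P) = 0.9156 × 0.0844 = 0.0773
I = α² × P(1−P) = 2.11² × 0.0773 = 0.34396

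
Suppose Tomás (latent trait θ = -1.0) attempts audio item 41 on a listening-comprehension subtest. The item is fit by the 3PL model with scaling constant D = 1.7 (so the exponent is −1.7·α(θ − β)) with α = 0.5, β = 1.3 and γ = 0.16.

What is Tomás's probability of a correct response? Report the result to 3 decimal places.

P(θ) = γ + (1 − γ) · 1 / (1 + exp(−D·α(θ − β)))
Exponent: 1.7 × 0.5 × (-1.0 − 1.3) = -1.9550
1/(1 + e^{1.9550}) = 0.1240
P = 0.16 + 0.84 × 0.1240 = 0.2642

0.264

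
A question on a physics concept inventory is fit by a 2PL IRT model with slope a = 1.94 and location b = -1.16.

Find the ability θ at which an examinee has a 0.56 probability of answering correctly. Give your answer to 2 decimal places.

-1.04

P(θ) = 1 / (1 + exp(−a(θ − b)))
logit = ln(0.5600/0.4400) = 0.2412
θ = b + logit/(a) = -1.16 + 0.2412/1.9400 = -1.0357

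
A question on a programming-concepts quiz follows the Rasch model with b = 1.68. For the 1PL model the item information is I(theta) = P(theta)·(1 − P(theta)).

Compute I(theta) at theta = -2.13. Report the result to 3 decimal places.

0.021

P = 1/(1+e^{3.8100}) = 0.0217
P(1−P) = 0.0217 × 0.9783 = 0.0212
I = P(1−P) = 0.02120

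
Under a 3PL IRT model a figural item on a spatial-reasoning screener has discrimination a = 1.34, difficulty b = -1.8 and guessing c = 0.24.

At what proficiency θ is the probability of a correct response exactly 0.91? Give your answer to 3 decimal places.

-0.302

P(θ) = c + (1 − c) · 1 / (1 + exp(−a(θ − b)))
Remove guessing floor: (0.91 − 0.24)/(1 − 0.24) = 0.8816
logit = ln(0.8816/0.1184) = 2.0075
θ = b + logit/(a) = -1.8 + 2.0075/1.3400 = -0.3019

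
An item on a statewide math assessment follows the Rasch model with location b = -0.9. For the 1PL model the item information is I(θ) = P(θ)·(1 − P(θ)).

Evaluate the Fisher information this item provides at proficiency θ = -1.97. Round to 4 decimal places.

0.1902

P = 1/(1+e^{1.0700}) = 0.2554
P(1−P) = 0.2554 × 0.7446 = 0.1902
I = P(1−P) = 0.19017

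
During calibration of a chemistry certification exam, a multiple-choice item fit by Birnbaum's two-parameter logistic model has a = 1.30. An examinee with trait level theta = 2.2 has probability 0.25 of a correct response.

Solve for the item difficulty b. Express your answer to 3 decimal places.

3.045

P(theta) = 1 / (1 + exp(−a(theta − b)))
logit(0.25) = ln(0.25/0.75) = -1.0986
b = theta − logit/(a) = 2.2 − (-1.0986)/1.3000 = 3.0451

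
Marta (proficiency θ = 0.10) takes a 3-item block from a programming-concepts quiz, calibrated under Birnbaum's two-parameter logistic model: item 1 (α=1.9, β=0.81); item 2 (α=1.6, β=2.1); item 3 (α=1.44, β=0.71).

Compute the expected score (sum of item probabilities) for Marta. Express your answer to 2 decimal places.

0.54

P(θ) = 1 / (1 + exp(−α(θ − β)))
P_1 = 1/(1+e^{1.3490}) = 0.2060
P_2 = 1/(1+e^{3.2000}) = 0.0392
P_3 = 1/(1+e^{0.8784}) = 0.2935
E[score] = 0.2060 + 0.0392 + 0.2935 = 0.5387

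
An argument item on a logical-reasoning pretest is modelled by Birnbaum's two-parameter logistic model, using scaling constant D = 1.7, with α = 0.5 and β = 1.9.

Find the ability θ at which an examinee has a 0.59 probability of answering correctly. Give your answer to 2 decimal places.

P(θ) = 1 / (1 + exp(−D·α(θ − β)))
logit = ln(0.5900/0.4100) = 0.3640
θ = β + logit/(1.7·α) = 1.9 + 0.3640/0.8500 = 2.3282

2.33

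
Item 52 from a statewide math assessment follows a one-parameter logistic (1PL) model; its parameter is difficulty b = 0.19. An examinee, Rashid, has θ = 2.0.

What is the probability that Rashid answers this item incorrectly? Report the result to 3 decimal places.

P(θ) = 1 / (1 + exp(−(θ − b)))
Exponent: (2.0 − 0.19) = 1.8100
1/(1 + e^{-1.8100}) = 0.8594
P = 0.8594
P(incorrect) = 1 − 0.8594 = 0.1406

0.141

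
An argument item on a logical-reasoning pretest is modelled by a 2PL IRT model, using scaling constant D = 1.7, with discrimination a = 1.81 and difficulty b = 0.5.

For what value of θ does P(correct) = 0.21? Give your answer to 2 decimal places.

0.07

P(θ) = 1 / (1 + exp(−D·a(θ − b)))
logit = ln(0.2100/0.7900) = -1.3249
θ = b + logit/(1.7·a) = 0.5 + (-1.3249)/3.0770 = 0.0694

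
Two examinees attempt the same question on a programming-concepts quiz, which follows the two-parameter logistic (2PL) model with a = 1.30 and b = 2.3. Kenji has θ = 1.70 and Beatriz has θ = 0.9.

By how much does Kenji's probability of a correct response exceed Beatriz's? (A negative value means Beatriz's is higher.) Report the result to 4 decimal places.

P(θ) = 1 / (1 + exp(−a(θ − b)))
P(Kenji) = 0.3143  [exponent -0.7800]
P(Beatriz) = 0.1394  [exponent -1.8200]
Difference = 0.3143 − 0.1394 = 0.1749

0.1749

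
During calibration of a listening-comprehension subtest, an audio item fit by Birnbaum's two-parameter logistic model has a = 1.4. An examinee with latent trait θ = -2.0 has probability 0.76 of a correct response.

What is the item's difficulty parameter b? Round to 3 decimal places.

P(θ) = 1 / (1 + exp(−a(θ − b)))
logit(0.76) = ln(0.76/0.24) = 1.1527
b = θ − logit/(a) = -2.0 − 1.1527/1.4000 = -2.8233

-2.823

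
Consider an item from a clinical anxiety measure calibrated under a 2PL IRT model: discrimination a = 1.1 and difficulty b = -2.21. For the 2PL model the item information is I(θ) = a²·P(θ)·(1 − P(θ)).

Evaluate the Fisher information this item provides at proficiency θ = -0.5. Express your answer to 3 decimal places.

0.139

P = 1/(1+e^{-1.8810}) = 0.8677
P(1−P) = 0.8677 × 0.1323 = 0.1148
I = a² × P(1−P) = 1.1² × 0.1148 = 0.13888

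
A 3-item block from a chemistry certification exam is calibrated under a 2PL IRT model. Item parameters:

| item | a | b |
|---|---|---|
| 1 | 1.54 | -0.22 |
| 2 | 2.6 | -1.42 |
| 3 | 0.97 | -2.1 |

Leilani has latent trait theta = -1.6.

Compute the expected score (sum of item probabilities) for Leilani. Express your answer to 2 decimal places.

1.11

P(theta) = 1 / (1 + exp(−a(theta − b)))
P_1 = 1/(1+e^{2.1252}) = 0.1067
P_2 = 1/(1+e^{0.4680}) = 0.3851
P_3 = 1/(1+e^{-0.4850}) = 0.6189
E[score] = 0.1067 + 0.3851 + 0.6189 = 1.1107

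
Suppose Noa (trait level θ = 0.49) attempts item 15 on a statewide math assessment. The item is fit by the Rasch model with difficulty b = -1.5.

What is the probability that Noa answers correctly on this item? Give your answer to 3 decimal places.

0.880

P(θ) = 1 / (1 + exp(−(θ − b)))
Exponent: (0.49 − (-1.5)) = 1.9900
1/(1 + e^{-1.9900}) = 0.8797
P = 0.8797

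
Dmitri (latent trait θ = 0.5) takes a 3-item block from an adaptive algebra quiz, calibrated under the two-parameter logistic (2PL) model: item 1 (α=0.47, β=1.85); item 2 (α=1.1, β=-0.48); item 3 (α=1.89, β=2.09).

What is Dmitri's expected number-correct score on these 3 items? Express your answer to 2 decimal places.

P(θ) = 1 / (1 + exp(−α(θ − β)))
P_1 = 1/(1+e^{0.6345}) = 0.3465
P_2 = 1/(1+e^{-1.0780}) = 0.7461
P_3 = 1/(1+e^{3.0051}) = 0.0472
E[score] = 0.3465 + 0.7461 + 0.0472 = 1.1398

1.14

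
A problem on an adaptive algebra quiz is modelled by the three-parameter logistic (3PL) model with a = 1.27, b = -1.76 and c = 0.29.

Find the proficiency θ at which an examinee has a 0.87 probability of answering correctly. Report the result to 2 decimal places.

-0.58

P(θ) = c + (1 − c) · 1 / (1 + exp(−a(θ − b)))
Remove guessing floor: (0.87 − 0.29)/(1 − 0.29) = 0.8169
logit = ln(0.8169/0.1831) = 1.4955
θ = b + logit/(a) = -1.76 + 1.4955/1.2700 = -0.5824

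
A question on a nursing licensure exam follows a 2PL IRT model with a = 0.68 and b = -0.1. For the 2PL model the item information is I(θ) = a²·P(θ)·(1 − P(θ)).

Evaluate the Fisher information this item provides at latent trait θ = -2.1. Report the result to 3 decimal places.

P = 1/(1+e^{1.3600}) = 0.2042
P(1−P) = 0.2042 × 0.7958 = 0.1625
I = a² × P(1−P) = 0.68² × 0.1625 = 0.07515

0.075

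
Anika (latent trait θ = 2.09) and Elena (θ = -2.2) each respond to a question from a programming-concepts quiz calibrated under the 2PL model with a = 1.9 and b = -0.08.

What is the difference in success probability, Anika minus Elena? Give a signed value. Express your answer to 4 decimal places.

P(θ) = 1 / (1 + exp(−a(θ − b)))
P(Anika) = 0.9841  [exponent 4.1230]
P(Elena) = 0.0175  [exponent -4.0280]
Difference = 0.9841 − 0.0175 = 0.9666

0.9666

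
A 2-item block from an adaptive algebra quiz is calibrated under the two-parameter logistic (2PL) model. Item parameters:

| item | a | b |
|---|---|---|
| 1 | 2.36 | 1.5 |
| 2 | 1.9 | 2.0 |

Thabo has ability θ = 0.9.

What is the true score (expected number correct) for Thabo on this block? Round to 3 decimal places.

P(θ) = 1 / (1 + exp(−a(θ − b)))
P_1 = 1/(1+e^{1.4160}) = 0.1953
P_2 = 1/(1+e^{2.0900}) = 0.1101
E[score] = 0.1953 + 0.1101 = 0.3054

0.305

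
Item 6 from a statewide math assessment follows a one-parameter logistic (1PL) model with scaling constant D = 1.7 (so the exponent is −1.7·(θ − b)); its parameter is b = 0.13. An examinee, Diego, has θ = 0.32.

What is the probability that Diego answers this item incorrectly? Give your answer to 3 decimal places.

0.420

P(θ) = 1 / (1 + exp(−D·(θ − b)))
Exponent: 1.7 × (0.32 − 0.13) = 0.3230
1/(1 + e^{-0.3230}) = 0.5801
P = 0.5801
P(incorrect) = 1 − 0.5801 = 0.4199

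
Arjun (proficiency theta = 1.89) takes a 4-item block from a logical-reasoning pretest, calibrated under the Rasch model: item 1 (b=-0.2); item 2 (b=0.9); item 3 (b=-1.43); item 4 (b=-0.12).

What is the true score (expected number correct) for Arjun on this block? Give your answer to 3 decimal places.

P(theta) = 1 / (1 + exp(−(theta − b)))
P_1 = 1/(1+e^{-2.0900}) = 0.8899
P_2 = 1/(1+e^{-0.9900}) = 0.7291
P_3 = 1/(1+e^{-3.3200}) = 0.9651
P_4 = 1/(1+e^{-2.0100}) = 0.8818
E[score] = 0.8899 + 0.7291 + 0.9651 + 0.8818 = 3.4660

3.466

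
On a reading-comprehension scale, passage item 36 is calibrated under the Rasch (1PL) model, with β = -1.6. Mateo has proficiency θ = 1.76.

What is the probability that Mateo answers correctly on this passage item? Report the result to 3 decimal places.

0.966

P(θ) = 1 / (1 + exp(−(θ − β)))
Exponent: (1.76 − (-1.6)) = 3.3600
1/(1 + e^{-3.3600}) = 0.9664
P = 0.9664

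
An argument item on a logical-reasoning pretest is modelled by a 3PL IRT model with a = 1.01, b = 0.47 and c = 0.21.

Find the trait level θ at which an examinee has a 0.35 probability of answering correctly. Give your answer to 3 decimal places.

P(θ) = c + (1 − c) · 1 / (1 + exp(−a(θ − b)))
Remove guessing floor: (0.35 − 0.21)/(1 − 0.21) = 0.1772
logit = ln(0.1772/0.8228) = -1.5353
θ = b + logit/(a) = 0.47 + (-1.5353)/1.0100 = -1.0501

-1.050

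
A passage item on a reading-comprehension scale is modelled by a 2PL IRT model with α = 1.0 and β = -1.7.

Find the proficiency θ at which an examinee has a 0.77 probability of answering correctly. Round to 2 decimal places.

P(θ) = 1 / (1 + exp(−α(θ − β)))
logit = ln(0.7700/0.2300) = 1.2083
θ = β + logit/(α) = -1.7 + 1.2083/1.0000 = -0.4917

-0.49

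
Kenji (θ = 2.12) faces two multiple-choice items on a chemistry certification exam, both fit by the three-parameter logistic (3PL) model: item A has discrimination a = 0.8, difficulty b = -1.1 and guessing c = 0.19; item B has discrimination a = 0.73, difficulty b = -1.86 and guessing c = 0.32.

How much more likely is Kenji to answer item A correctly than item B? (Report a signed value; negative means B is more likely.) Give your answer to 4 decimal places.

-0.0220

P(θ) = c + (1 − c) · 1 / (1 + exp(−a(θ − b)))
P_A = 0.9427
P_B = 0.9647
P_A − P_B = -0.0220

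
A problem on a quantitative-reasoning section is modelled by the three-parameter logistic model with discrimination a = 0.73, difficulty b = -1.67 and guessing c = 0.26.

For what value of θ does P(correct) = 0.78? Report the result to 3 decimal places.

-0.492

P(θ) = c + (1 − c) · 1 / (1 + exp(−a(θ − b)))
Remove guessing floor: (0.78 − 0.26)/(1 − 0.26) = 0.7027
logit = ln(0.7027/0.2973) = 0.8602
θ = b + logit/(a) = -1.67 + 0.8602/0.7300 = -0.4916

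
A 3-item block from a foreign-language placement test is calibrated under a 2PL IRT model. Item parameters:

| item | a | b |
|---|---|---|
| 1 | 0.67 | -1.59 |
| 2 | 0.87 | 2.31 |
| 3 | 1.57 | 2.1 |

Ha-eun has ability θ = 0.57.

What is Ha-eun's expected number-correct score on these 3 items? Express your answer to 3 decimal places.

P(θ) = 1 / (1 + exp(−a(θ − b)))
P_1 = 1/(1+e^{-1.4472}) = 0.8096
P_2 = 1/(1+e^{1.5138}) = 0.1804
P_3 = 1/(1+e^{2.4021}) = 0.0830
E[score] = 0.8096 + 0.1804 + 0.0830 = 1.0730

1.073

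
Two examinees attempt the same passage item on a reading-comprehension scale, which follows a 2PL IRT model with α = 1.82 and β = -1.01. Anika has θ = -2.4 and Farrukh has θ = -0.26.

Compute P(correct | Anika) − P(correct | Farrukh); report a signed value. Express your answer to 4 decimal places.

P(θ) = 1 / (1 + exp(−α(θ − β)))
P(Anika) = 0.0738  [exponent -2.5298]
P(Farrukh) = 0.7966  [exponent 1.3650]
Difference = 0.0738 − 0.7966 = -0.7228

-0.7228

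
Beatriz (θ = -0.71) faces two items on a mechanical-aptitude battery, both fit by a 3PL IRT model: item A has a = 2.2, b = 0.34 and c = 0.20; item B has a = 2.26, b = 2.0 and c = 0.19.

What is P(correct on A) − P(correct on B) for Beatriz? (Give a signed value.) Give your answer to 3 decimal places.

P(θ) = c + (1 − c) · 1 / (1 + exp(−a(θ − b)))
P_A = 0.2722
P_B = 0.1918
P_A − P_B = 0.0805

0.080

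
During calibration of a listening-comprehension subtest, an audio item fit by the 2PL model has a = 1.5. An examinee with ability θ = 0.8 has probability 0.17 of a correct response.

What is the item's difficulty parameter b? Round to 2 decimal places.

P(θ) = 1 / (1 + exp(−a(θ − b)))
logit(0.17) = ln(0.17/0.83) = -1.5856
b = θ − logit/(a) = 0.8 − (-1.5856)/1.5000 = 1.8571

1.86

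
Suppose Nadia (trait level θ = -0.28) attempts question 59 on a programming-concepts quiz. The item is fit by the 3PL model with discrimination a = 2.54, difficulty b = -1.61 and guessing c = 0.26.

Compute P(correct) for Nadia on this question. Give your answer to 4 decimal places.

P(θ) = c + (1 − c) · 1 / (1 + exp(−a(θ − b)))
Exponent: 2.54 × (-0.28 − (-1.61)) = 3.3782
1/(1 + e^{-3.3782}) = 0.9670
P = 0.26 + 0.74 × 0.9670 = 0.9756

0.9756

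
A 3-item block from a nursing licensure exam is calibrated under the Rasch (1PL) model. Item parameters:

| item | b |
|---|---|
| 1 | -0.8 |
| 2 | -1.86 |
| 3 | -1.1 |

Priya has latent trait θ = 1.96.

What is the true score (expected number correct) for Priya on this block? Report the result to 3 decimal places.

2.874

P(θ) = 1 / (1 + exp(−(θ − b)))
P_1 = 1/(1+e^{-2.7600}) = 0.9405
P_2 = 1/(1+e^{-3.8200}) = 0.9785
P_3 = 1/(1+e^{-3.0600}) = 0.9552
E[score] = 0.9405 + 0.9785 + 0.9552 = 2.8742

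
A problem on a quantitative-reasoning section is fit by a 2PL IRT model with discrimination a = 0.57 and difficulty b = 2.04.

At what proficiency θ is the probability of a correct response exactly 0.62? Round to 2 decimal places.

2.90

P(θ) = 1 / (1 + exp(−a(θ − b)))
logit = ln(0.6200/0.3800) = 0.4895
θ = b + logit/(a) = 2.04 + 0.4895/0.5700 = 2.8989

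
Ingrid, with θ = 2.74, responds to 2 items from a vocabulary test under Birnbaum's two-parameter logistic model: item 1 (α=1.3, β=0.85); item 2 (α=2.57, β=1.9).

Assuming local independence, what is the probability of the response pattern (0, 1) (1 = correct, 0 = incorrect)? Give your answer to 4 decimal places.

0.0708

P(θ) = 1 / (1 + exp(−α(θ − β)))
P_1 = 1/(1+e^{-2.4570}) = 0.9211
P_2 = 1/(1+e^{-2.1588}) = 0.8965
L = (1−P_1) × P_2 = 0.0789 × 0.8965 = 0.07076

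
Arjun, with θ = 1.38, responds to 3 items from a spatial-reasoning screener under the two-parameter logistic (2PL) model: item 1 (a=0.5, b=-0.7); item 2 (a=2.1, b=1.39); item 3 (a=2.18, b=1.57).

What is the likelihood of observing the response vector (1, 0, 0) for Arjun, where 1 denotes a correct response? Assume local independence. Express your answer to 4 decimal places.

P(θ) = 1 / (1 + exp(−a(θ − b)))
P_1 = 1/(1+e^{-1.0400}) = 0.7389
P_2 = 1/(1+e^{0.0210}) = 0.4948
P_3 = 1/(1+e^{0.4142}) = 0.3979
L = P_1 × (1−P_2) × (1−P_3) = 0.7389 × 0.5052 × 0.6021 = 0.22476

0.2248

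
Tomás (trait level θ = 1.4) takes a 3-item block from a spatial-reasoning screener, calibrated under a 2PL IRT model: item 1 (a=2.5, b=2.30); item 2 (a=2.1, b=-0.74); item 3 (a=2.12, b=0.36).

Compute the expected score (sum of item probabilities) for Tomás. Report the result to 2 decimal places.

1.98

P(θ) = 1 / (1 + exp(−a(θ − b)))
P_1 = 1/(1+e^{2.2500}) = 0.0953
P_2 = 1/(1+e^{-4.4940}) = 0.9889
P_3 = 1/(1+e^{-2.2048}) = 0.9007
E[score] = 0.0953 + 0.9889 + 0.9007 = 1.9850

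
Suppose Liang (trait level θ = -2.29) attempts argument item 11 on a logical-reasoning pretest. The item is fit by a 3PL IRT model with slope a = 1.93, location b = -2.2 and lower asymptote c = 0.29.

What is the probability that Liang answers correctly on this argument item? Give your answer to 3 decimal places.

P(θ) = c + (1 − c) · 1 / (1 + exp(−a(θ − b)))
Exponent: 1.93 × (-2.29 − (-2.2)) = -0.1737
1/(1 + e^{0.1737}) = 0.4567
P = 0.29 + 0.71 × 0.4567 = 0.6142

0.614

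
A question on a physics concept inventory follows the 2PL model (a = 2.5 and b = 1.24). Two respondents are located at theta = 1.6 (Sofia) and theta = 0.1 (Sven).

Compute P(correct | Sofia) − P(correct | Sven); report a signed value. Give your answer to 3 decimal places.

0.656

P(theta) = 1 / (1 + exp(−a(theta − b)))
P(Sofia) = 0.7109  [exponent 0.9000]
P(Sven) = 0.0547  [exponent -2.8500]
Difference = 0.7109 − 0.0547 = 0.6563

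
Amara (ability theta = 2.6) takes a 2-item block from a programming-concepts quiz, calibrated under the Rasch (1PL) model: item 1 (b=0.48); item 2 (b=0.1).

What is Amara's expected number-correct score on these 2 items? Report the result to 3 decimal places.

1.817

P(theta) = 1 / (1 + exp(−(theta − b)))
P_1 = 1/(1+e^{-2.1200}) = 0.8928
P_2 = 1/(1+e^{-2.5000}) = 0.9241
E[score] = 0.8928 + 0.9241 = 1.8170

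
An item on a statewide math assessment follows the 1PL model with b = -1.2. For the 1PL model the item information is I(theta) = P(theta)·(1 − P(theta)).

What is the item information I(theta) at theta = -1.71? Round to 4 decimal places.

0.2344

P = 1/(1+e^{0.5100}) = 0.3752
P(1−P) = 0.3752 × 0.6248 = 0.2344
I = P(1−P) = 0.23442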